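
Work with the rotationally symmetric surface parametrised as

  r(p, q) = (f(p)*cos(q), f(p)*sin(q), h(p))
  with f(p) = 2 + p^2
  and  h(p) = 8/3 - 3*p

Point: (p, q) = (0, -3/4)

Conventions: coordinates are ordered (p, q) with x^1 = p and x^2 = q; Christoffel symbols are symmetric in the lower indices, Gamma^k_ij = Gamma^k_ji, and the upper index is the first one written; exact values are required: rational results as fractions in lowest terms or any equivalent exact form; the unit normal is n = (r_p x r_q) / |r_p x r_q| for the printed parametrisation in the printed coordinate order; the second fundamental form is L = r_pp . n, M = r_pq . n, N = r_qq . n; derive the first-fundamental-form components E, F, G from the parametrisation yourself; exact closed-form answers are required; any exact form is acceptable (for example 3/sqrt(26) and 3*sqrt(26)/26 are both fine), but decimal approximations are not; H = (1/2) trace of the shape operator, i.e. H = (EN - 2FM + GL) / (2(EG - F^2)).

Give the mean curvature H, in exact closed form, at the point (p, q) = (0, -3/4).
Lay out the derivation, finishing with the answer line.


f = 2, f' = 0, f'' = 2, h' = -3, h'' = 0
E = 9, F = 0, G = 4; answer radicand W^2 = 9
unnormalised second-form numerators: l = 6, m = 0, n = -6; L = l/sqrt(9), and similarly M = m/sqrt(W^2), N = n/sqrt(W^2)
H = (E*n - 2*F*m + G*l) / (2*(EG - F^2)*sqrt(W^2)); E*n - 2*F*m + G*l = -30, EG - F^2 = 36, so H = (-5/12)/sqrt(9)

Answer: H = -5/36


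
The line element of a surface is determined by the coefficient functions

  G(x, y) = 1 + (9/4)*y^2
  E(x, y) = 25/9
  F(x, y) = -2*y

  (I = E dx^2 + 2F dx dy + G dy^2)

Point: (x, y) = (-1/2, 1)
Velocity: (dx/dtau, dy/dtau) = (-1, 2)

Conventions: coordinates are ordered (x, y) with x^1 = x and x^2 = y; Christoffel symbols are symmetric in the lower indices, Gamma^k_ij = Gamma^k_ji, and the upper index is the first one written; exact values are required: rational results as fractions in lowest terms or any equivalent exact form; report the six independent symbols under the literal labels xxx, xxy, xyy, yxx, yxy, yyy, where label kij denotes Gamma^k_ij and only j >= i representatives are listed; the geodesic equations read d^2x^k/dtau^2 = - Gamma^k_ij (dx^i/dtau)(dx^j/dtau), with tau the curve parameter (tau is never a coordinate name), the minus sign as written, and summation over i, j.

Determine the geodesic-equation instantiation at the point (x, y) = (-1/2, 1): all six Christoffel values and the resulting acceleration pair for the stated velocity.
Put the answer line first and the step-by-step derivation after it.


Answer: Gamma_xxx = 0, Gamma_xxy = 0, Gamma_xyy = -72/181, Gamma_yxx = 0, Gamma_yxy = 0, Gamma_yyy = 81/181; accelerations (d^2x/dtau^2, d^2y/dtau^2) = (288/181, -324/181)

E = 25/9, F = -2, G = 13/4 at the point
E_x = 0, E_y = 0, F_x = 0, F_y = -2, G_x = 0, G_y = 9/2
EG - F^2 = 181/36;  g^inv = (36/181) * [[13/4, 2], [2, 25/9]]
first-kind symbols [ij,l] = (1/2)(d_i g_jl + d_j g_il - d_l g_ij): [xx,x] = E_x/2 = 0, [xx,y] = F_x - E_y/2 = 0, [xy,x] = E_y/2 = 0, [xy,y] = G_x/2 = 0, [yy,x] = F_y - G_x/2 = -2, [yy,y] = G_y/2 = 9/4
Gamma^x_ij = (G*[ij,x] - F*[ij,y])/(EG - F^2), Gamma^y_ij = (E*[ij,y] - F*[ij,x])/(EG - F^2)
Gamma_xxx = 0, Gamma_xxy = 0, Gamma_xyy = -72/181, Gamma_yxx = 0, Gamma_yxy = 0, Gamma_yyy = 81/181
d^2x/dtau^2 = -(Gamma_xxx*(-1)^2 + 2*Gamma_xxy*(-1)*(2) + Gamma_xyy*(2)^2) = 288/181
d^2y/dtau^2 = -(Gamma_yxx*(-1)^2 + 2*Gamma_yxy*(-1)*(2) + Gamma_yyy*(2)^2) = -324/181


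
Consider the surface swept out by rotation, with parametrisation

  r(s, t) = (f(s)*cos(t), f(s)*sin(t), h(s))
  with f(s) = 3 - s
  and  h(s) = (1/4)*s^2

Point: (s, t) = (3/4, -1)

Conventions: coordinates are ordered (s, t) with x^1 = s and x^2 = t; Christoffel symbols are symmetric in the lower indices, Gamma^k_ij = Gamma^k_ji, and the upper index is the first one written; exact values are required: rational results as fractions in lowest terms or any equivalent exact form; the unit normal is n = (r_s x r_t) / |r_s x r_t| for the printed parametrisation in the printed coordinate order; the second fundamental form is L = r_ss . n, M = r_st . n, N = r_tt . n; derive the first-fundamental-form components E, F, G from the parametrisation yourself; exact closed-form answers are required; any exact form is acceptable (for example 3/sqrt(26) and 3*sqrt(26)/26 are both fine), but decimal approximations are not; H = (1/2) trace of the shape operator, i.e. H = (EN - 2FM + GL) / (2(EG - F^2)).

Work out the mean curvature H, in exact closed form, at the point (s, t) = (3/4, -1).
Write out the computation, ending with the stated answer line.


f = 9/4, f' = -1, f'' = 0, h' = 3/8, h'' = 1/2
E = 73/64, F = 0, G = 81/16; answer radicand W^2 = 73/64
unnormalised second-form numerators: l = -1/2, m = 0, n = 27/32; L = l/sqrt(73/64), and similarly M = m/sqrt(W^2), N = n/sqrt(W^2)
H = (E*n - 2*F*m + G*l) / (2*(EG - F^2)*sqrt(W^2)); E*n - 2*F*m + G*l = -3213/2048, EG - F^2 = 5913/1024, so H = (-119/876)/sqrt(73/64)

Answer: H = -238*sqrt(73)/15987


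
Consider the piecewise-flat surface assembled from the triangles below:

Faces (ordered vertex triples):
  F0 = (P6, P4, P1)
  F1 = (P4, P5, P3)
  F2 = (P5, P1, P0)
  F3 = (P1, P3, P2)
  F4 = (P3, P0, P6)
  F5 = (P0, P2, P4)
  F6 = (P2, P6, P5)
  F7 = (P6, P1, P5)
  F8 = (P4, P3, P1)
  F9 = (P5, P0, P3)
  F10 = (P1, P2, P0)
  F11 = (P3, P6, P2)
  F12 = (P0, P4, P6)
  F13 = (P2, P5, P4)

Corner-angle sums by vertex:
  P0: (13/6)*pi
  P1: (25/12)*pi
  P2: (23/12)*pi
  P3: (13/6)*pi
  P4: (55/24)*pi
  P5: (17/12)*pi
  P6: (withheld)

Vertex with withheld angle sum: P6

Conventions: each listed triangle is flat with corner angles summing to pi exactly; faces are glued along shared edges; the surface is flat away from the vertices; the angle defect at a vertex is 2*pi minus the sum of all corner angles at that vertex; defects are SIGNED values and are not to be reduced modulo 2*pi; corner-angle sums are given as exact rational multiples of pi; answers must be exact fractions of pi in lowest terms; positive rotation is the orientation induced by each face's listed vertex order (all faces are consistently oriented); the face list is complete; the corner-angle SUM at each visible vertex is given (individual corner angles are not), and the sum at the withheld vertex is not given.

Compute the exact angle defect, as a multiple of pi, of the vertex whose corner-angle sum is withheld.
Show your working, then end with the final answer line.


V = 7, E = 21, F = 14; chi = V - E + F = 0
Gauss-Bonnet: total defect = 2*pi*chi = 0; visible defects sum to -pi/24

Answer: defect(P6) = pi/24


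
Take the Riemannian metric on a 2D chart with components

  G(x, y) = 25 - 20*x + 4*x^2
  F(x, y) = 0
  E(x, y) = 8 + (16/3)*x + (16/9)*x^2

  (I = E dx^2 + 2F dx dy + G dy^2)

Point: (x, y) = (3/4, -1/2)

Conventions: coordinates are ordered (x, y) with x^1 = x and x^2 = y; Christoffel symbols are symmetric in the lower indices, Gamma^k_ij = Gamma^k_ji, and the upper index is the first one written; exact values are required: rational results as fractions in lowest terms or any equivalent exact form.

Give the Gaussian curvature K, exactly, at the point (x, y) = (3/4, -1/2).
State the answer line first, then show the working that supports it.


Answer: K = -16/1183

E = 13, F = 0, G = 49/4, EG - F^2 = 637/4 at the point
E_x = 8, E_y = 0, F_x = 0, F_y = 0, G_x = -14, G_y = 0
E_yy = 0, F_xy = 0, G_xx = 8
Evaluate Brioschi's two determinant matrices M1, M2 and divide by (EG - F^2)^2.
M1 = [[-E_yy/2 + F_xy - G_xx/2, E_x/2, F_x - E_y/2], [F_y - G_x/2, E, F], [G_y/2, F, G]] = [[-4, 4, 0], [7, 13, 0], [0, 0, 49/4]]; det M1 = -980
M2 = [[0, E_y/2, G_x/2], [E_y/2, E, F], [G_x/2, F, G]] = [[0, 0, -7], [0, 13, 0], [-7, 0, 49/4]]; det M2 = -637
det M1 - det M2 = -343; K = -343 / (637/4)^2 = -16/1183


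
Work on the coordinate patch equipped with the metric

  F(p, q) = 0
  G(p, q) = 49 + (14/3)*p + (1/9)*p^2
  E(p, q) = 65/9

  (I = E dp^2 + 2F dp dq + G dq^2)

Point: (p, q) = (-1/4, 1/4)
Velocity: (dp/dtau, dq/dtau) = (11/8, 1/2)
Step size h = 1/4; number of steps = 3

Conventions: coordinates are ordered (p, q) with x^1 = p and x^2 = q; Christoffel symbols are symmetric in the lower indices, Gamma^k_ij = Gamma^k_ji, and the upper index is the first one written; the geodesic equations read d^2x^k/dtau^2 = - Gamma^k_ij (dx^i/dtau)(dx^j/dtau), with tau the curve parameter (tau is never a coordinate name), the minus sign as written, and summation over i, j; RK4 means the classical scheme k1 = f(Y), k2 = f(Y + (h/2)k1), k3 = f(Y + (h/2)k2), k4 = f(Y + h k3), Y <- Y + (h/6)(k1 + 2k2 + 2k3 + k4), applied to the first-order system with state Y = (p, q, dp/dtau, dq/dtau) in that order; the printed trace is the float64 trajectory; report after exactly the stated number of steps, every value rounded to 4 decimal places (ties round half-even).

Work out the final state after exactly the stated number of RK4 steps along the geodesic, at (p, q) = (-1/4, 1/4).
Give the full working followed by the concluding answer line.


f(Y) = (dp/dtau, dq/dtau, -Gamma^p_ij Y'^i Y'^j, -Gamma^q_ij Y'^i Y'^j) with the Gammas evaluated at the stage position; h = 0.250000; intermediate values shown to 6 dp
step 0: p = -0.2500, q = 0.2500, dp/dtau = 1.3750, dq/dtau = 0.5000
step 1:
  k1: at (p, q) = (-0.250000, 0.250000), (dp/dtau, dq/dtau) = (1.375000, 0.500000); Gamma_ppp = 0.000000, Gamma_ppq = 0.000000, Gamma_pqq = -0.319231, Gamma_qpp = 0.000000, Gamma_qpq = 0.048193, Gamma_qqq = 0.000000; k1 = (1.375000, 0.500000, 0.079808, -0.066265)
  k2: at (p, q) = (-0.078125, 0.312500), (dp/dtau, dq/dtau) = (1.384976, 0.491717); Gamma_ppp = 0.000000, Gamma_ppq = 0.000000, Gamma_pqq = -0.321875, Gamma_qpp = 0.000000, Gamma_qpq = 0.047797, Gamma_qqq = 0.000000; k2 = (1.384976, 0.491717, 0.077825, -0.065101)
  k3: at (p, q) = (-0.076878, 0.311465), (dp/dtau, dq/dtau) = (1.384728, 0.491862); Gamma_ppp = 0.000000, Gamma_ppq = 0.000000, Gamma_pqq = -0.321894, Gamma_qpp = 0.000000, Gamma_qpq = 0.047794, Gamma_qqq = 0.000000; k3 = (1.384728, 0.491862, 0.077875, -0.065105)
  k4: at (p, q) = (0.096182, 0.372966), (dp/dtau, dq/dtau) = (1.394469, 0.483724); Gamma_ppp = 0.000000, Gamma_ppq = 0.000000, Gamma_pqq = -0.324557, Gamma_qpp = 0.000000, Gamma_qpq = 0.047402, Gamma_qqq = 0.000000; k4 = (1.394469, 0.483724, 0.075943, -0.063949)
  Y <- Y + (h/6)(k1 + 2k2 + 2k3 + k4): p = 0.0962, q = 0.3730, dp/dtau = 1.3945, dq/dtau = 0.4837
step 2:
  k1: at (p, q) = (0.096203, 0.372953), (dp/dtau, dq/dtau) = (1.394465, 0.483724); Gamma_ppp = 0.000000, Gamma_ppq = 0.000000, Gamma_pqq = -0.324557, Gamma_qpp = 0.000000, Gamma_qpq = 0.047402, Gamma_qqq = 0.000000; k1 = (1.394465, 0.483724, 0.075943, -0.063949)
  k2: at (p, q) = (0.270511, 0.433419), (dp/dtau, dq/dtau) = (1.403957, 0.475730); Gamma_ppp = 0.000000, Gamma_ppq = 0.000000, Gamma_pqq = -0.327239, Gamma_qpp = 0.000000, Gamma_qpq = 0.047013, Gamma_qqq = 0.000000; k2 = (1.403957, 0.475730, 0.074060, -0.062801)
  k3: at (p, q) = (0.271698, 0.432420), (dp/dtau, dq/dtau) = (1.403722, 0.475874); Gamma_ppp = 0.000000, Gamma_ppq = 0.000000, Gamma_pqq = -0.327257, Gamma_qpp = 0.000000, Gamma_qpq = 0.047011, Gamma_qqq = 0.000000; k3 = (1.403722, 0.475874, 0.074109, -0.062806)
  k4: at (p, q) = (0.447134, 0.491922), (dp/dtau, dq/dtau) = (1.412992, 0.468022); Gamma_ppp = 0.000000, Gamma_ppq = 0.000000, Gamma_pqq = -0.329956, Gamma_qpp = 0.000000, Gamma_qpq = 0.046626, Gamma_qqq = 0.000000; k4 = (1.412992, 0.468022, 0.072275, -0.061669)
  Y <- Y + (h/6)(k1 + 2k2 + 2k3 + k4): p = 0.4472, q = 0.4919, dp/dtau = 1.4130, dq/dtau = 0.4680
step 3:
  k1: at (p, q) = (0.447154, 0.491910), (dp/dtau, dq/dtau) = (1.412988, 0.468023); Gamma_ppp = 0.000000, Gamma_ppq = 0.000000, Gamma_pqq = -0.329956, Gamma_qpp = 0.000000, Gamma_qpq = 0.046626, Gamma_qqq = 0.000000; k1 = (1.412988, 0.468023, 0.072275, -0.061669)
  k2: at (p, q) = (0.623777, 0.550413), (dp/dtau, dq/dtau) = (1.422022, 0.460314); Gamma_ppp = 0.000000, Gamma_ppq = 0.000000, Gamma_pqq = -0.332673, Gamma_qpp = 0.000000, Gamma_qpq = 0.046245, Gamma_qqq = 0.000000; k2 = (1.422022, 0.460314, 0.070490, -0.060542)
  k3: at (p, q) = (0.624907, 0.549449), (dp/dtau, dq/dtau) = (1.421799, 0.460455); Gamma_ppp = 0.000000, Gamma_ppq = 0.000000, Gamma_pqq = -0.332691, Gamma_qpp = 0.000000, Gamma_qpq = 0.046243, Gamma_qqq = 0.000000; k3 = (1.421799, 0.460455, 0.070537, -0.060548)
  k4: at (p, q) = (0.802604, 0.607024), (dp/dtau, dq/dtau) = (1.430622, 0.452886); Gamma_ppp = 0.000000, Gamma_ppq = 0.000000, Gamma_pqq = -0.335425, Gamma_qpp = 0.000000, Gamma_qpq = 0.045866, Gamma_qqq = 0.000000; k4 = (1.430622, 0.452886, 0.068797, -0.059434)
  Y <- Y + (h/6)(k1 + 2k2 + 2k3 + k4): p = 0.8026, q = 0.6070, dp/dtau = 1.4306, dq/dtau = 0.4529

Answer: p = 0.8026, q = 0.6070, dp/dtau = 1.4306, dq/dtau = 0.4529


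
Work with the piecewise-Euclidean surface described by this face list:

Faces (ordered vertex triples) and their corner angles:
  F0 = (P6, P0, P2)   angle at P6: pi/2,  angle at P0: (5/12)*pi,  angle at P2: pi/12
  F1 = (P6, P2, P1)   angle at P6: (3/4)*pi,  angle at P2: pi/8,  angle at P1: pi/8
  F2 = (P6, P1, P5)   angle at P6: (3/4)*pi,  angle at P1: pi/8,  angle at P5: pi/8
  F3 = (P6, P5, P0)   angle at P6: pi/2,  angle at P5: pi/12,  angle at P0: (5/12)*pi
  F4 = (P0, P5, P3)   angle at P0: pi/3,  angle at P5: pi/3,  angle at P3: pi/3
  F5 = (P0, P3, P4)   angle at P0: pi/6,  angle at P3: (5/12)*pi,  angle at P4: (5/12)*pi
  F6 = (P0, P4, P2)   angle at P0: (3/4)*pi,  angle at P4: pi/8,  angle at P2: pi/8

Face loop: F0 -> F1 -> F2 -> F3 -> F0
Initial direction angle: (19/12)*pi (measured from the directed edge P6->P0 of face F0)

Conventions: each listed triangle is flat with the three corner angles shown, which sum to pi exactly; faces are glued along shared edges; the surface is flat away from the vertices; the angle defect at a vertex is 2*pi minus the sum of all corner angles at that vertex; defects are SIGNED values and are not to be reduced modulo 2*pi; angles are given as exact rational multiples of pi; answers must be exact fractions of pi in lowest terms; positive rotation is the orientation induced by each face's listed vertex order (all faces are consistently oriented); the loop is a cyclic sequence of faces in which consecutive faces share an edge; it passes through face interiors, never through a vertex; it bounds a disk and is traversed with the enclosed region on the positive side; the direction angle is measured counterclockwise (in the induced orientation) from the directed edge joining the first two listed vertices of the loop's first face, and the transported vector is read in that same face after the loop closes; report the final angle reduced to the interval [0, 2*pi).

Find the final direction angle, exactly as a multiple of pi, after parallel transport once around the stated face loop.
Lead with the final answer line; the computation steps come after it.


Answer: final direction angle = (13/12)*pi

enclosed vertex P6: corner angles sum to (5/2)*pi, defect = 2*pi - (5/2)*pi = -pi/2
adding the enclosed defects to the starting angle (mod 2*pi, induced orientation) gives the holonomy
final angle = (19/12)*pi - pi/2 = (13/12)*pi (mod 2*pi)


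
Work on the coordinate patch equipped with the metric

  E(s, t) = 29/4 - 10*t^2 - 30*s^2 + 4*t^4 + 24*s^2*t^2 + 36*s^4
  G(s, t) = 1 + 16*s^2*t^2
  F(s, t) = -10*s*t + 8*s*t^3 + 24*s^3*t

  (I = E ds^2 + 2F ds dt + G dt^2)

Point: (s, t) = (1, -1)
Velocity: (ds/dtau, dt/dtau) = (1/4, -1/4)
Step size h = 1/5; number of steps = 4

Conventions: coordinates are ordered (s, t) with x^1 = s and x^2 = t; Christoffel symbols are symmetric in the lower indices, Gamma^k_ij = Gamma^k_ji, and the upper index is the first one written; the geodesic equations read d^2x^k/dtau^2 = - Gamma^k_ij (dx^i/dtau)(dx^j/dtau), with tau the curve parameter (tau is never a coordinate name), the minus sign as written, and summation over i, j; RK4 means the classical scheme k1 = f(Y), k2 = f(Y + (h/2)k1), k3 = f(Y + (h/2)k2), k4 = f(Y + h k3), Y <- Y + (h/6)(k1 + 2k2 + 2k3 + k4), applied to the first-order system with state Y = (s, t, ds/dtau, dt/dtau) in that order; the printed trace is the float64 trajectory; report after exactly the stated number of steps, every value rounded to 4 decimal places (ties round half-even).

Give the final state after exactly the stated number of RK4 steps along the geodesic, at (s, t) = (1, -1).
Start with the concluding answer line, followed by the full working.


Answer: s = 1.1598, t = -1.1719, ds/dtau = 0.1629, dt/dtau = -0.1900

f(Y) = (ds/dtau, dt/dtau, -Gamma^s_ij Y'^i Y'^j, -Gamma^t_ij Y'^i Y'^j) with the Gammas evaluated at the stage position; h = 0.200000; intermediate values shown to 6 dp
step 0: s = 1.0000, t = -1.0000, ds/dtau = 0.2500, dt/dtau = -0.2500
step 1:
  k1: at (s, t) = (1.000000, -1.000000), (ds/dtau, dt/dtau) = (0.250000, -0.250000); Gamma_sss = 1.396825, Gamma_sst = -0.465608, Gamma_stt = 0.465608, Gamma_tss = -1.015873, Gamma_tst = 0.338624, Gamma_ttt = -0.338624; k1 = (0.250000, -0.250000, -0.174603, 0.126984)
  k2: at (s, t) = (1.025000, -1.025000), (ds/dtau, dt/dtau) = (0.232540, -0.237302); Gamma_sss = 1.356836, Gamma_sst = -0.452279, Gamma_stt = 0.452279, Gamma_tss = -0.965640, Gamma_tst = 0.321880, Gamma_ttt = -0.321880; k2 = (0.232540, -0.237302, -0.148755, 0.105866)
  k3: at (s, t) = (1.023254, -1.023730), (ds/dtau, dt/dtau) = (0.235125, -0.239413); Gamma_sss = 1.359018, Gamma_sst = -0.453217, Gamma_stt = 0.453006, Gamma_tss = -0.968723, Gamma_tst = 0.323058, Gamma_ttt = -0.322908; k3 = (0.235125, -0.239413, -0.152122, 0.108434)
  k4: at (s, t) = (1.047025, -1.047883), (ds/dtau, dt/dtau) = (0.219576, -0.228313); Gamma_sss = 1.322131, Gamma_sst = -0.441071, Gamma_stt = 0.440710, Gamma_tss = -0.924872, Gamma_tst = 0.308543, Gamma_ttt = -0.308291; k4 = (0.219576, -0.228313, -0.130941, 0.091597)
  Y <- Y + (h/6)(k1 + 2k2 + 2k3 + k4): s = 1.0468, t = -1.0477, ds/dtau = 0.2198, dt/dtau = -0.2284
step 2:
  k1: at (s, t) = (1.046830, -1.047725), (ds/dtau, dt/dtau) = (0.219757, -0.228427); Gamma_sss = 1.322382, Gamma_sst = -0.441171, Gamma_stt = 0.440794, Gamma_tss = -0.925195, Gamma_tst = 0.308662, Gamma_ttt = -0.308398; k1 = (0.219757, -0.228427, -0.131154, 0.091761)
  k2: at (s, t) = (1.068806, -1.070567), (ds/dtau, dt/dtau) = (0.206641, -0.219251); Gamma_sss = 1.289192, Gamma_sst = -0.430439, Gamma_stt = 0.429731, Gamma_tss = -0.887790, Gamma_tst = 0.296418, Gamma_ttt = -0.295930; k2 = (0.206641, -0.219251, -0.114710, 0.078994)
  k3: at (s, t) = (1.067494, -1.069650), (ds/dtau, dt/dtau) = (0.208286, -0.220528); Gamma_sss = 1.290666, Gamma_sst = -0.431091, Gamma_stt = 0.430222, Gamma_tss = -0.889730, Gamma_tst = 0.297176, Gamma_ttt = -0.296577; k3 = (0.208286, -0.220528, -0.116518, 0.080323)
  k4: at (s, t) = (1.088487, -1.091830), (ds/dtau, dt/dtau) = (0.196453, -0.212363); Gamma_sss = 1.259875, Gamma_sst = -0.421248, Gamma_stt = 0.419958, Gamma_tss = -0.856449, Gamma_tst = 0.286360, Gamma_ttt = -0.285483; k4 = (0.196453, -0.212363, -0.102711, 0.069822)
  Y <- Y + (h/6)(k1 + 2k2 + 2k3 + k4): s = 1.0884, t = -1.0917, ds/dtau = 0.1965, dt/dtau = -0.2124
step 3:
  k1: at (s, t) = (1.088366, -1.091736), (ds/dtau, dt/dtau) = (0.196546, -0.212420); Gamma_sss = 1.260015, Gamma_sst = -0.421306, Gamma_stt = 0.420005, Gamma_tss = -0.856620, Gamma_tst = 0.286424, Gamma_ttt = -0.285540; k1 = (0.196546, -0.212420, -0.102806, 0.069892)
  k2: at (s, t) = (1.108020, -1.112978), (ds/dtau, dt/dtau) = (0.186265, -0.205431); Gamma_sss = 1.231901, Gamma_sst = -0.412471, Gamma_stt = 0.410634, Gamma_tss = -0.827477, Gamma_tst = 0.277060, Gamma_ttt = -0.275826; k2 = (0.186265, -0.205431, -0.091636, 0.061553)
  k3: at (s, t) = (1.106992, -1.112279), (ds/dtau, dt/dtau) = (0.187382, -0.206265); Gamma_sss = 1.232952, Gamma_sst = -0.412947, Gamma_stt = 0.410984, Gamma_tss = -0.828787, Gamma_tst = 0.277582, Gamma_ttt = -0.276262; k3 = (0.187382, -0.206265, -0.092698, 0.062311)
  k4: at (s, t) = (1.125842, -1.132989), (ds/dtau, dt/dtau) = (0.178006, -0.199958); Gamma_sss = 1.206706, Gamma_sst = -0.404789, Gamma_stt = 0.402235, Gamma_tss = -0.802473, Gamma_tst = 0.269189, Gamma_ttt = -0.267491; k4 = (0.178006, -0.199958, -0.083135, 0.055285)
  Y <- Y + (h/6)(k1 + 2k2 + 2k3 + k4): s = 1.1258, t = -1.1329, ds/dtau = 0.1781, dt/dtau = -0.2000
step 4:
  k1: at (s, t) = (1.125761, -1.132929), (ds/dtau, dt/dtau) = (0.178059, -0.199990); Gamma_sss = 1.206791, Gamma_sst = -0.404825, Gamma_stt = 0.402264, Gamma_tss = -0.802573, Gamma_tst = 0.269228, Gamma_ttt = -0.267524; k1 = (0.178059, -0.199990, -0.083182, 0.055320)
  k2: at (s, t) = (1.143566, -1.152928), (ds/dtau, dt/dtau) = (0.169741, -0.194458); Gamma_sss = 1.182557, Gamma_sst = -0.397413, Gamma_stt = 0.394186, Gamma_tss = -0.779089, Gamma_tst = 0.261822, Gamma_ttt = -0.259696; k2 = (0.169741, -0.194458, -0.075213, 0.049551)
  k3: at (s, t) = (1.142735, -1.152374), (ds/dtau, dt/dtau) = (0.170538, -0.195035); Gamma_sss = 1.183336, Gamma_sst = -0.397773, Gamma_stt = 0.394445, Gamma_tss = -0.780021, Gamma_tst = 0.262200, Gamma_ttt = -0.260007; k3 = (0.170538, -0.195035, -0.075880, 0.050018)
  k4: at (s, t) = (1.159868, -1.171936), (ds/dtau, dt/dtau) = (0.162883, -0.189986); Gamma_sss = 1.160580, Gamma_sst = -0.390885, Gamma_stt = 0.386860, Gamma_tss = -0.758570, Gamma_tst = 0.255487, Gamma_ttt = -0.252857; k4 = (0.162883, -0.189986, -0.068947, 0.045065)
  Y <- Y + (h/6)(k1 + 2k2 + 2k3 + k4): s = 1.1598, t = -1.1719, ds/dtau = 0.1629, dt/dtau = -0.1900


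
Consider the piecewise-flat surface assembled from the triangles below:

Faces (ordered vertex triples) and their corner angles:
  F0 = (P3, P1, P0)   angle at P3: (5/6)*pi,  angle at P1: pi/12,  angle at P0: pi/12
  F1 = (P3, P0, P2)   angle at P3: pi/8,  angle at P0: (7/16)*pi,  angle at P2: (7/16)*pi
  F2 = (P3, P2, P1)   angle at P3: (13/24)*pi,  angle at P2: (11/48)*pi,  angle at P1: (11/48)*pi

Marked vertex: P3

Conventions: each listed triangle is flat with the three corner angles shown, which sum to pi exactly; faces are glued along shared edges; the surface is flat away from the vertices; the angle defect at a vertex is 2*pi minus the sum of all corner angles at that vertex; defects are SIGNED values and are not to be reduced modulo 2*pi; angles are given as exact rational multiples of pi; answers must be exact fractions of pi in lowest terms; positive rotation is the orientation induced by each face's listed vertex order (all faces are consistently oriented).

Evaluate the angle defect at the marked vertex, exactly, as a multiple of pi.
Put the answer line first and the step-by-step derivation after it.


Answer: defect(P3) = pi/2

Sum of corner angles at P3: (3/2)*pi
defect = 2*pi - (3/2)*pi


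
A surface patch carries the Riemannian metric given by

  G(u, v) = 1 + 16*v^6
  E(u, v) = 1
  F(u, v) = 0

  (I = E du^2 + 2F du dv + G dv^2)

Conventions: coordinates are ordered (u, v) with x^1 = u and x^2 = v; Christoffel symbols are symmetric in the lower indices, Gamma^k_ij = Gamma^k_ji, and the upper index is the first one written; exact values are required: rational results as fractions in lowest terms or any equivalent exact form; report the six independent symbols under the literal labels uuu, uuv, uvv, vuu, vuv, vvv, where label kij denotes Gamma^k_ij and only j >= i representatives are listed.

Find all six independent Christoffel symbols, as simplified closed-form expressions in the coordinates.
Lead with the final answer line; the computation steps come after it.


Answer: Gamma_uuu = 0, Gamma_uuv = 0, Gamma_uvv = 0, Gamma_vuu = 0, Gamma_vuv = 0, Gamma_vvv = 48*v^5/(16*v^6 + 1)

E = 1; F = 0; G = 1 + 16*v^6
Gamma^k_ij = (1/2) g^{kl} (d_i g_jl + d_j g_il - d_l g_ij), with g^inv = (1/(EG-F^2)) [[G, -F], [-F, E]]
first partials: E_u = 0, E_v = 0, F_u = 0, F_v = 0, G_u = 0, G_v = 96*v^5
D = EG - F^2 = 1 + 16*v^6
expanded: Gamma^u_uu = (G E_u - 2F F_u + F E_v)/(2D), Gamma^u_uv = (G E_v - F G_u)/(2D), Gamma^u_vv = (2G F_v - G G_u - F G_v)/(2D), Gamma^v_uu = (2E F_u - E E_v - F E_u)/(2D), Gamma^v_uv = (E G_u - F E_v)/(2D), Gamma^v_vv = (E G_v - 2F F_v + F G_u)/(2D); substitute and cancel common factors


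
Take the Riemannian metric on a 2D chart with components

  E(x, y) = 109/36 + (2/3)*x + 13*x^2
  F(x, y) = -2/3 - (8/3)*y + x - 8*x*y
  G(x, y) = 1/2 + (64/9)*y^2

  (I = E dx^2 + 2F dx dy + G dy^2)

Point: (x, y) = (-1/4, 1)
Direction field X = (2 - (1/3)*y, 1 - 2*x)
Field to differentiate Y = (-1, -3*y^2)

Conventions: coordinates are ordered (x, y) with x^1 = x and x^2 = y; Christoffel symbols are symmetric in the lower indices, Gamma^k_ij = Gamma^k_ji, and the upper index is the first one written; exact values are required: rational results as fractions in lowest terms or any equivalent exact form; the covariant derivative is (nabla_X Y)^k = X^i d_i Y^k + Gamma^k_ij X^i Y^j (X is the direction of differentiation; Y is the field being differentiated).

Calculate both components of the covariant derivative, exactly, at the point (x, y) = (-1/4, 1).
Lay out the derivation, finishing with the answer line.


E = 529/144, F = -19/12, G = 137/18 at the point
E_x = -35/6, E_y = 0, F_x = -7, F_y = -2/3, G_x = 0, G_y = 128/9
EG - F^2 = 65975/2592;  g^inv = (2592/65975) * [[137/18, 19/12], [19/12, 529/144]]
first-kind symbols [ij,l] = (1/2)(d_i g_jl + d_j g_il - d_l g_ij): [xx,x] = E_x/2 = -35/12, [xx,y] = F_x - E_y/2 = -7, [xy,x] = E_y/2 = 0, [xy,y] = G_x/2 = 0, [yy,x] = F_y - G_x/2 = -2/3, [yy,y] = G_y/2 = 64/9
Gamma^x_ij = (G*[ij,x] - F*[ij,y])/(EG - F^2), Gamma^y_ij = (E*[ij,y] - F*[ij,x])/(EG - F^2)
Gamma_xxx = -948/725, Gamma_xxy = 0, Gamma_xyy = 16032/65975, Gamma_yxx = -864/725, Gamma_yxy = 0, Gamma_yyy = 64976/65975
X = (5/3, 3/2), Y = (-1, -3) at the point

Answer: (nabla_X Y)^x = 71636/65975, (nabla_X Y)^y = -755127/65975


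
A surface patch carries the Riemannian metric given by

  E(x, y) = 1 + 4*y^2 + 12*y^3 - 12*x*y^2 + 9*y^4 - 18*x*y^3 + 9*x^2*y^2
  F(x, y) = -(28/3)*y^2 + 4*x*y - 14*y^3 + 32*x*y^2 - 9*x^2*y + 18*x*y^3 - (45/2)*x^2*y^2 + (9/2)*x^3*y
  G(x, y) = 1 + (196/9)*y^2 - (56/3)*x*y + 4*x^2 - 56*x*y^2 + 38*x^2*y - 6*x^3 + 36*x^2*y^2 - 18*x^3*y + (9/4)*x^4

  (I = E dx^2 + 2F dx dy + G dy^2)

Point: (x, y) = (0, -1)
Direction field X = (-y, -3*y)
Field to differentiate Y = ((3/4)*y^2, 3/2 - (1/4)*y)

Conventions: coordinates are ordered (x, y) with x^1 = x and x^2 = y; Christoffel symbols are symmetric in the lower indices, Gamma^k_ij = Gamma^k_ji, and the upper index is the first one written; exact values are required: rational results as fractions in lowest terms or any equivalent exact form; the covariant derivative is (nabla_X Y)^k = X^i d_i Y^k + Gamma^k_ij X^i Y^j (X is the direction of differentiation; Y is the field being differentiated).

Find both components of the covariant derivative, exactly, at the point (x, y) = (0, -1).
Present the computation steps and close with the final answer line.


E = 2, F = 14/3, G = 205/9 at the point
E_x = 6, E_y = -8, F_x = 10, F_y = -70/3, G_x = -112/3, G_y = -392/9
EG - F^2 = 214/9;  g^inv = (9/214) * [[205/9, -14/3], [-14/3, 2]]
first-kind symbols [ij,l] = (1/2)(d_i g_jl + d_j g_il - d_l g_ij): [xx,x] = E_x/2 = 3, [xx,y] = F_x - E_y/2 = 14, [xy,x] = E_y/2 = -4, [xy,y] = G_x/2 = -56/3, [yy,x] = F_y - G_x/2 = -14/3, [yy,y] = G_y/2 = -196/9
Gamma^x_ij = (G*[ij,x] - F*[ij,y])/(EG - F^2), Gamma^y_ij = (E*[ij,y] - F*[ij,x])/(EG - F^2)
Gamma_xxx = 27/214, Gamma_xxy = -18/107, Gamma_xyy = -21/107, Gamma_yxx = 63/107, Gamma_yxy = -84/107, Gamma_yyy = -98/107
X = (1, 3), Y = (3/4, 7/4) at the point

Answer: (nabla_X Y)^x = -5229/856, (nabla_X Y)^y = -1767/214


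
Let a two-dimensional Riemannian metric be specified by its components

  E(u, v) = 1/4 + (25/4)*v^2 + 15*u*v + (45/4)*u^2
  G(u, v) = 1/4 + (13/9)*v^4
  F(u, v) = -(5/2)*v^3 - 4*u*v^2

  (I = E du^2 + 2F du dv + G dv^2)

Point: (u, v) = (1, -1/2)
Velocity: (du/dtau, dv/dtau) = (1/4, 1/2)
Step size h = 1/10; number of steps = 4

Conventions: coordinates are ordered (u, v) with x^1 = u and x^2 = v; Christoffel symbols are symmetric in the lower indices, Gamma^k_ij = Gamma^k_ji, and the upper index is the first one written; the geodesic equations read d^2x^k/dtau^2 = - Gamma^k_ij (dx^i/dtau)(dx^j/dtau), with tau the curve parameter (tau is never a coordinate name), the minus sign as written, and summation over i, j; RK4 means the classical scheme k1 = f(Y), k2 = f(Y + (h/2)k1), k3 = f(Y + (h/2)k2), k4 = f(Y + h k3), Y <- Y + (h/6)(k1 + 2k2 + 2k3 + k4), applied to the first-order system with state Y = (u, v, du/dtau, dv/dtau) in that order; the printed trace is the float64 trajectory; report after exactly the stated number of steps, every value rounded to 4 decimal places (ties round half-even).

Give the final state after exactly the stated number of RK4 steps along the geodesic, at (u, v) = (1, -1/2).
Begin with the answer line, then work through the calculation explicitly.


Answer: u = 1.0766, v = -0.2559, du/dtau = 0.1376, dv/dtau = 0.7018

f(Y) = (du/dtau, dv/dtau, -Gamma^u_ij Y'^i Y'^j, -Gamma^v_ij Y'^i Y'^j) with the Gammas evaluated at the stage position; h = 0.100000; intermediate values shown to 6 dp
step 0: u = 1.0000, v = -0.5000, du/dtau = 0.2500, dv/dtau = 0.5000
step 1:
  k1: at (u, v) = (1.000000, -0.500000), (du/dtau, dv/dtau) = (0.250000, 0.500000); Gamma_uuu = -0.805012, Gamma_uuv = 1.048289, Gamma_uvv = 0.334352, Gamma_vuu = -17.422372, Gamma_vuv = 2.117971, Gamma_vvv = -0.385697; k1 = (0.250000, 0.500000, -0.295347, 0.655830)
  k2: at (u, v) = (1.012500, -0.475000), (du/dtau, dv/dtau) = (0.235233, 0.532791); Gamma_uuu = -0.683644, Gamma_uuv = 0.986179, Gamma_uvv = 0.327786, Gamma_vuu = -18.449600, Gamma_vuv = 1.968663, Gamma_vvv = -0.302618; k2 = (0.235233, 0.532791, -0.302414, 0.613336)
  k3: at (u, v) = (1.011762, -0.473360), (du/dtau, dv/dtau) = (0.234879, 0.530667); Gamma_uuu = -0.671856, Gamma_uuv = 0.983761, Gamma_uvv = 0.327506, Gamma_vuu = -18.470352, Gamma_vuv = 1.957192, Gamma_vvv = -0.298478; k3 = (0.234879, 0.530667, -0.300400, 0.615132)
  k4: at (u, v) = (1.023488, -0.446933), (du/dtau, dv/dtau) = (0.219960, 0.561513); Gamma_uuu = -0.534720, Gamma_uuv = 0.926096, Gamma_uvv = 0.315385, Gamma_vuu = -19.502963, Gamma_vuv = 1.789911, Gamma_vvv = -0.228792; k4 = (0.219960, 0.561513, -0.302334, 0.573592)
  Y <- Y + (h/6)(k1 + 2k2 + 2k3 + k4): u = 1.0235, v = -0.4469, du/dtau = 0.2199, dv/dtau = 0.5614
step 2:
  k1: at (u, v) = (1.023503, -0.446860), (du/dtau, dv/dtau) = (0.219945, 0.561439); Gamma_uuu = -0.534296, Gamma_uuv = 0.925960, Gamma_uvv = 0.315349, Gamma_vuu = -19.505312, Gamma_vuv = 1.789426, Gamma_vvv = -0.228624; k1 = (0.219945, 0.561439, -0.302241, 0.573713)
  k2: at (u, v) = (1.034500, -0.418788), (du/dtau, dv/dtau) = (0.204833, 0.590125); Gamma_uuu = -0.383906, Gamma_uuv = 0.873026, Gamma_uvv = 0.298829, Gamma_vuu = -20.551520, Gamma_vuv = 1.607445, Gamma_vvv = -0.170445; k2 = (0.204833, 0.590125, -0.299017, 0.533020)
  k3: at (u, v) = (1.033745, -0.417353), (du/dtau, dv/dtau) = (0.204994, 0.588090); Gamma_uuu = -0.373802, Gamma_uuv = 0.871643, Gamma_uvv = 0.298230, Gamma_vuu = -20.565537, Gamma_vuv = 1.597501, Gamma_vvv = -0.168170; k3 = (0.204994, 0.588090, -0.297597, 0.537205)
  k4: at (u, v) = (1.044002, -0.388050), (du/dtau, dv/dtau) = (0.190185, 0.615160); Gamma_uuu = -0.216934, Gamma_uuv = 0.824908, Gamma_uvv = 0.278305, Gamma_vuu = -21.615179, Gamma_vuv = 1.408388, Gamma_vvv = -0.121862; k4 = (0.190185, 0.615160, -0.290489, 0.498398)
  Y <- Y + (h/6)(k1 + 2k2 + 2k3 + k4): u = 1.0440, v = -0.3880, du/dtau = 0.1902, dv/dtau = 0.6150
step 3:
  k1: at (u, v) = (1.043999, -0.387976), (du/dtau, dv/dtau) = (0.190179, 0.614982); Gamma_uuu = -0.216490, Gamma_uuv = 0.824822, Gamma_uvv = 0.278258, Gamma_vuu = -21.616981, Gamma_vuv = 1.407900, Gamma_vvv = -0.121764; k1 = (0.190179, 0.614982, -0.290345, 0.498568)
  k2: at (u, v) = (1.053508, -0.357227), (du/dtau, dv/dtau) = (0.175662, 0.639910); Gamma_uuu = -0.055452, Gamma_uuv = 0.783830, Gamma_uvv = 0.255754, Gamma_vuu = -22.676744, Gamma_vuv = 1.214456, Gamma_vvv = -0.085209; k2 = (0.175662, 0.639910, -0.279233, 0.461600)
  k3: at (u, v) = (1.052783, -0.355980), (du/dtau, dv/dtau) = (0.176217, 0.638062); Gamma_uuu = -0.047405, Gamma_uuv = 0.783172, Gamma_uvv = 0.255071, Gamma_vuu = -22.686433, Gamma_vuv = 1.206500, Gamma_vvv = -0.084073; k3 = (0.176217, 0.638062, -0.278489, 0.467387)
  k4: at (u, v) = (1.061621, -0.324169), (du/dtau, dv/dtau) = (0.162330, 0.661721); Gamma_uuu = 0.111152, Gamma_uuv = 0.748226, Gamma_uvv = 0.230843, Gamma_vuu = -23.749889, Gamma_vuv = 1.015866, Gamma_vvv = -0.056623; k4 = (0.162330, 0.661721, -0.264754, 0.432385)
  Y <- Y + (h/6)(k1 + 2k2 + 2k3 + k4): u = 1.0616, v = -0.3241, du/dtau = 0.1623, dv/dtau = 0.6615
step 4:
  k1: at (u, v) = (1.061604, -0.324098), (du/dtau, dv/dtau) = (0.162337, 0.661464); Gamma_uuu = 0.111546, Gamma_uuv = 0.748182, Gamma_uvv = 0.230795, Gamma_vuu = -23.751160, Gamma_vuv = 1.015445, Gamma_vvv = -0.056573; k1 = (0.162337, 0.661464, -0.264600, 0.432594)
  k2: at (u, v) = (1.069721, -0.291025), (du/dtau, dv/dtau) = (0.149107, 0.683094); Gamma_uuu = 0.265549, Gamma_uuv = 0.718426, Gamma_uvv = 0.205320, Gamma_vuu = -24.822831, Gamma_vuv = 0.829958, Gamma_vvv = -0.036298; k2 = (0.149107, 0.683094, -0.248058, 0.399749)
  k3: at (u, v) = (1.069059, -0.289944), (du/dtau, dv/dtau) = (0.149934, 0.681452); Gamma_uuu = 0.271522, Gamma_uuv = 0.718193, Gamma_uvv = 0.204660, Gamma_vuu = -24.830112, Gamma_vuv = 0.824031, Gamma_vvv = -0.035794; k3 = (0.149934, 0.681452, -0.247902, 0.406418)
  k4: at (u, v) = (1.076597, -0.255953), (du/dtau, dv/dtau) = (0.137546, 0.702106); Gamma_uuu = 0.414970, Gamma_uuv = 0.693207, Gamma_uvv = 0.178550, Gamma_vuu = -25.906179, Gamma_vuv = 0.649917, Gamma_vvv = -0.021675; k4 = (0.137546, 0.702106, -0.229756, 0.375276)
  Y <- Y + (h/6)(k1 + 2k2 + 2k3 + k4): u = 1.0766, v = -0.2559, du/dtau = 0.1376, dv/dtau = 0.7018


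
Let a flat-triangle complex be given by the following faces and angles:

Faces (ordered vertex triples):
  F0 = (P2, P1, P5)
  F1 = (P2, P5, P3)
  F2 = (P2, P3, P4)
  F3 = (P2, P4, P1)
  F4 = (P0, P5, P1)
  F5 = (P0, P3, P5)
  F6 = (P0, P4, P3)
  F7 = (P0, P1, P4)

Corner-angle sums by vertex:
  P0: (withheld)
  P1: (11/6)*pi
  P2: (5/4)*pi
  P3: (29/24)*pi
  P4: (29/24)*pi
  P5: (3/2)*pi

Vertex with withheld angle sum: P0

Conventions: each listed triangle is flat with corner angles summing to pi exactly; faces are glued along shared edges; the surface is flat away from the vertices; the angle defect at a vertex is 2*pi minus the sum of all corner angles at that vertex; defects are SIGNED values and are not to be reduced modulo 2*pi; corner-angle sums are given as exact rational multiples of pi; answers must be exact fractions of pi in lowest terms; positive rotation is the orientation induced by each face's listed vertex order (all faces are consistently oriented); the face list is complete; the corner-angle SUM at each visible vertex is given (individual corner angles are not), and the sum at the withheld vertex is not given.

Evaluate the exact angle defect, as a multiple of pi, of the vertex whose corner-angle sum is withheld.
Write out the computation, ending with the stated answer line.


V = 6, E = 12, F = 8; chi = V - E + F = 2
Gauss-Bonnet: total defect = 2*pi*chi = 4*pi; visible defects sum to 3*pi

Answer: defect(P0) = pi


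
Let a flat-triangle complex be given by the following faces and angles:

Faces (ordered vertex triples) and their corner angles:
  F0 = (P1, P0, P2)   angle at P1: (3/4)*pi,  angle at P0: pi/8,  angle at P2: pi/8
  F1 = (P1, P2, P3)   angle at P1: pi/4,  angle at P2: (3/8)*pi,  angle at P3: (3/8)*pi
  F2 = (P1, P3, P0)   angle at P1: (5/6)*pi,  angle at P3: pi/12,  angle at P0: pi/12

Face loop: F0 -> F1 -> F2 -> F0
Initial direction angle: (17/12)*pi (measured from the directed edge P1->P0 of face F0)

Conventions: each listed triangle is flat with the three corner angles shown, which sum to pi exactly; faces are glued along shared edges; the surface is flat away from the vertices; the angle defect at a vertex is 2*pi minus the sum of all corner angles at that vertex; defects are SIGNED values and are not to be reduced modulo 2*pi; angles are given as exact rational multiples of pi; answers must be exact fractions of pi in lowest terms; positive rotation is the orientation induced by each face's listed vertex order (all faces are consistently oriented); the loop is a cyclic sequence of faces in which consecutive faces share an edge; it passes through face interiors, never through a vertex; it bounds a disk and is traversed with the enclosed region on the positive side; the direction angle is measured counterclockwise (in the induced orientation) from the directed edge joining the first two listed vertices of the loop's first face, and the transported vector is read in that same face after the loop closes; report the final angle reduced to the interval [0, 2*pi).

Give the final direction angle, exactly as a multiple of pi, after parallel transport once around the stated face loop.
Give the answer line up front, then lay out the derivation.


Answer: final direction angle = (19/12)*pi

enclosed vertex P1: corner angles sum to (11/6)*pi, defect = 2*pi - (11/6)*pi = pi/6
the final direction is the initial angle plus the enclosed defects, taken mod 2*pi in the induced orientation
final angle = (17/12)*pi + pi/6 = (19/12)*pi (mod 2*pi)


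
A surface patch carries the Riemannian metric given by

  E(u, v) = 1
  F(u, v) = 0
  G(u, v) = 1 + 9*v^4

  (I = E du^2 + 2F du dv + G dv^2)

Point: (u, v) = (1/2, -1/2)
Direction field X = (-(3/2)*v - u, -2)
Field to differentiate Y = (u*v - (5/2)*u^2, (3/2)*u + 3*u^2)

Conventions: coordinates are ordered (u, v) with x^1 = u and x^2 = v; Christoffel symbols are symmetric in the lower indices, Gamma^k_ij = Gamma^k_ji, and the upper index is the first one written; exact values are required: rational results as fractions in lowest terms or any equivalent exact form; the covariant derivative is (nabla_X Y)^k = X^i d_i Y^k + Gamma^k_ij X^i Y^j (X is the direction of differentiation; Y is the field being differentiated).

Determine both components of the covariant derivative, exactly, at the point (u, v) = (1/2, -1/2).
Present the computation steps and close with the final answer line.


E = 1, F = 0, G = 25/16 at the point
E_u = 0, E_v = 0, F_u = 0, F_v = 0, G_u = 0, G_v = -9/2
EG - F^2 = 25/16;  g^inv = (16/25) * [[25/16, 0], [0, 1]]
first-kind symbols [ij,l] = (1/2)(d_i g_jl + d_j g_il - d_l g_ij): [uu,u] = E_u/2 = 0, [uu,v] = F_u - E_v/2 = 0, [uv,u] = E_v/2 = 0, [uv,v] = G_u/2 = 0, [vv,u] = F_v - G_u/2 = 0, [vv,v] = G_v/2 = -9/4
Gamma^u_ij = (G*[ij,u] - F*[ij,v])/(EG - F^2), Gamma^v_ij = (E*[ij,v] - F*[ij,u])/(EG - F^2)
Gamma_uuu = 0, Gamma_uuv = 0, Gamma_uvv = 0, Gamma_vuu = 0, Gamma_vuv = 0, Gamma_vvv = -36/25
X = (1/4, -2), Y = (-7/8, 3/2) at the point

Answer: (nabla_X Y)^u = -7/4, (nabla_X Y)^v = 1089/200


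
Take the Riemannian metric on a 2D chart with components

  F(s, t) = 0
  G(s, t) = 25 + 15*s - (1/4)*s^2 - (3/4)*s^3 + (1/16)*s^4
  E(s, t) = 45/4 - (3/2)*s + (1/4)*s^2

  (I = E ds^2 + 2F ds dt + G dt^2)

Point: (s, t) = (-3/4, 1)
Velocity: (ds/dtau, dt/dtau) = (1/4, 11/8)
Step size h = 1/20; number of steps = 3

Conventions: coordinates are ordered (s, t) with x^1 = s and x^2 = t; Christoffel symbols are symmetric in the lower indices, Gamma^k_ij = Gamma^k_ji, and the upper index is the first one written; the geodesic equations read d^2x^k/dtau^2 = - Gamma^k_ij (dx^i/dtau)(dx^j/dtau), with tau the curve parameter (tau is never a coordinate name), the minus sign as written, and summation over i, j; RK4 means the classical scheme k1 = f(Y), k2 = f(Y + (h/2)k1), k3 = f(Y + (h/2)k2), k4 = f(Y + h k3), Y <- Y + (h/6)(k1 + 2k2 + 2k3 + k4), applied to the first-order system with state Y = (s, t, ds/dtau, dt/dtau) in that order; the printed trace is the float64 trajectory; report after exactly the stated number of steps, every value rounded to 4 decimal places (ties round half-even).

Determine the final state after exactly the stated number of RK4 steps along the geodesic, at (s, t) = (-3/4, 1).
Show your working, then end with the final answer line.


f(Y) = (ds/dtau, dt/dtau, -Gamma^s_ij Y'^i Y'^j, -Gamma^t_ij Y'^i Y'^j) with the Gammas evaluated at the stage position; h = 0.050000; intermediate values shown to 6 dp
step 0: s = -0.7500, t = 1.0000, ds/dtau = 0.2500, dt/dtau = 1.3750
step 1:
  k1: at (s, t) = (-0.750000, 1.000000), (ds/dtau, dt/dtau) = (0.250000, 1.375000); Gamma_sss = -0.074906, Gamma_sst = 0.000000, Gamma_stt = -0.559457, Gamma_tss = 0.000000, Gamma_tst = 0.502092, Gamma_ttt = 0.000000; k1 = (0.250000, 1.375000, 1.062405, -0.345188)
  k2: at (s, t) = (-0.743750, 1.034375), (ds/dtau, dt/dtau) = (0.276560, 1.366370); Gamma_sss = -0.074852, Gamma_sst = 0.000000, Gamma_stt = -0.560800, Gamma_tss = 0.000000, Gamma_tst = 0.499688, Gamma_ttt = 0.000000; k2 = (0.276560, 1.366370, 1.052721, -0.377648)
  k3: at (s, t) = (-0.743086, 1.034159), (ds/dtau, dt/dtau) = (0.276318, 1.365559); Gamma_sss = -0.074846, Gamma_sst = 0.000000, Gamma_stt = -0.560943, Gamma_tss = 0.000000, Gamma_tst = 0.499434, Gamma_ttt = 0.000000; k3 = (0.276318, 1.365559, 1.051733, -0.376902)
  k4: at (s, t) = (-0.736184, 1.068278), (ds/dtau, dt/dtau) = (0.302587, 1.356155); Gamma_sss = -0.074785, Gamma_sst = 0.000000, Gamma_stt = -0.562417, Gamma_tss = 0.000000, Gamma_tst = 0.496802, Gamma_ttt = 0.000000; k4 = (0.302587, 1.356155, 1.041220, -0.407730)
  Y <- Y + (h/6)(k1 + 2k2 + 2k3 + k4): s = -0.7362, t = 1.0683, ds/dtau = 0.3026, dt/dtau = 1.3561
step 2:
  k1: at (s, t) = (-0.736180, 1.068292), (ds/dtau, dt/dtau) = (0.302604, 1.356150); Gamma_sss = -0.074785, Gamma_sst = 0.000000, Gamma_stt = -0.562418, Gamma_tss = 0.000000, Gamma_tst = 0.496801, Gamma_ttt = 0.000000; k1 = (0.302604, 1.356150, 1.041215, -0.407751)
  k2: at (s, t) = (-0.728615, 1.102196), (ds/dtau, dt/dtau) = (0.328635, 1.345956); Gamma_sss = -0.074718, Gamma_sst = 0.000000, Gamma_stt = -0.564024, Gamma_tss = 0.000000, Gamma_tst = 0.493940, Gamma_ttt = 0.000000; k2 = (0.328635, 1.345956, 1.029854, -0.436967)
  k3: at (s, t) = (-0.727965, 1.101941), (ds/dtau, dt/dtau) = (0.328351, 1.345226); Gamma_sss = -0.074712, Gamma_sst = 0.000000, Gamma_stt = -0.564162, Gamma_tss = 0.000000, Gamma_tst = 0.493696, Gamma_ttt = 0.000000; k3 = (0.328351, 1.345226, 1.028980, -0.436137)
  k4: at (s, t) = (-0.719763, 1.135553), (ds/dtau, dt/dtau) = (0.354053, 1.334343); Gamma_sss = -0.074639, Gamma_sst = 0.000000, Gamma_stt = -0.565890, Gamma_tss = 0.000000, Gamma_tst = 0.490625, Gamma_ttt = 0.000000; k4 = (0.354053, 1.334343, 1.016907, -0.463571)
  Y <- Y + (h/6)(k1 + 2k2 + 2k3 + k4): s = -0.7198, t = 1.1356, ds/dtau = 0.3541, dt/dtau = 1.3343
step 3:
  k1: at (s, t) = (-0.719759, 1.135566), (ds/dtau, dt/dtau) = (0.354069, 1.334337); Gamma_sss = -0.074639, Gamma_sst = 0.000000, Gamma_stt = -0.565891, Gamma_tss = 0.000000, Gamma_tst = 0.490623, Gamma_ttt = 0.000000; k1 = (0.354069, 1.334337, 1.016901, -0.463588)
  k2: at (s, t) = (-0.710907, 1.168924), (ds/dtau, dt/dtau) = (0.379492, 1.322747); Gamma_sss = -0.074560, Gamma_sst = 0.000000, Gamma_stt = -0.567743, Gamma_tss = 0.000000, Gamma_tst = 0.487342, Gamma_ttt = 0.000000; k2 = (0.379492, 1.322747, 1.004094, -0.489264)
  k3: at (s, t) = (-0.710271, 1.168634), (ds/dtau, dt/dtau) = (0.379172, 1.322106); Gamma_sss = -0.074554, Gamma_sst = 0.000000, Gamma_stt = -0.567875, Gamma_tss = 0.000000, Gamma_tst = 0.487108, Gamma_ttt = 0.000000; k3 = (0.379172, 1.322106, 1.003343, -0.488379)
  k4: at (s, t) = (-0.700800, 1.201671), (ds/dtau, dt/dtau) = (0.404237, 1.309918); Gamma_sss = -0.074469, Gamma_sst = 0.000000, Gamma_stt = -0.569839, Gamma_tss = 0.000000, Gamma_tst = 0.483636, Gamma_ttt = 0.000000; k4 = (0.404237, 1.309918, 0.989947, -0.512186)
  Y <- Y + (h/6)(k1 + 2k2 + 2k3 + k4): s = -0.7008, t = 1.2017, ds/dtau = 0.4043, dt/dtau = 1.3099

Answer: s = -0.7008, t = 1.2017, ds/dtau = 0.4043, dt/dtau = 1.3099
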